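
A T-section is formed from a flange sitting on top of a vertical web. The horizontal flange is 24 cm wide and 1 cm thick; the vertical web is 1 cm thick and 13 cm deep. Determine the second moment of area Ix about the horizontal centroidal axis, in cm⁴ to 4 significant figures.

Treat the section as a set of non-overlapping primitives; coordinates are from the bounding-box lower-left.
Flange: 24 × 1, A = 24 cm², y = 13.5 cm, Ī = 2 cm⁴.
Web: 1 × 13, A = 13 cm², y = 6.5 cm, Ī = 183.083 cm⁴.
Centroid: ȳ = ΣA·y / ΣA = 11.0405 cm.
Transfer each piece to the horizontal centroidal axis using Ī + A·d² with d = y − 11.0405:
  flange: d = 2.45946 cm → contributes +147.175 cm⁴
  web: d = -4.54054 cm → contributes +451.098 cm⁴
Total I = 598.273 cm⁴.

Ix ≈ 598.3 cm⁴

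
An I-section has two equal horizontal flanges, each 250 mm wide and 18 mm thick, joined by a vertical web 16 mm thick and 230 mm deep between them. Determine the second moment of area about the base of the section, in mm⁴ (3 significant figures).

I_base ≈ 3.79 × 10⁸ mm⁴

Treat the section as a set of non-overlapping primitives; coordinates are from the bounding-box lower-left.
Bottom flange: 250 × 18, A = 4 500 mm², y = 9 mm, Ī = 121 500 mm⁴.
Web: 16 × 230, A = 3 680 mm², y = 133 mm, Ī = 16 222 667 mm⁴.
Top flange: 250 × 18, A = 4 500 mm², y = 257 mm, Ī = 121 500 mm⁴.
Transfer each piece to the base of the section using Ī + A·d² with d = y − 0:
  bottom flange: d = 9 mm → contributes +486 000 mm⁴
  web: d = 133 mm → contributes +81 318 187 mm⁴
  top flange: d = 257 mm → contributes +297 342 000 mm⁴
Total I = 379 146 187 mm⁴.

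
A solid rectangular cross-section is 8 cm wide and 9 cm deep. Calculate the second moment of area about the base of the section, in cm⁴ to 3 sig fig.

I_base ≈ 1940 cm⁴

The section: 8 × 9, A = 72 cm², y = 4.5 cm, Ī = 486 cm⁴.
Transfer it to the bottom edge using Ī + A·d² with d = y − 0:
  the section: d = 4.5 cm → contributes +1 944 cm⁴
Total I = 1 944 cm⁴.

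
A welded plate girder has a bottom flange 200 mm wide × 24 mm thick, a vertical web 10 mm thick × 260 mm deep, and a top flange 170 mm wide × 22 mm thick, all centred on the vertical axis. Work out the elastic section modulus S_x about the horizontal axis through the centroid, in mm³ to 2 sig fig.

Break the section into simple shapes (no overlaps), measuring from the bottom-left corner of the bounding box.
Bottom plate: 200 × 24, A = 4 800 mm², y = 12 mm, Ī = 230 400 mm⁴.
Web plate: 10 × 260, A = 2 600 mm², y = 154 mm, Ī = 14 646 667 mm⁴.
Top plate: 170 × 22, A = 3 740 mm², y = 295 mm, Ī = 150 847 mm⁴.
Centroid: ȳ = ΣA·y / ΣA = 140.2 mm.
Transfer each piece to the horizontal axis through the centroid using Ī + A·d² with d = y − 140.2:
  bottom plate: d = -128.2 mm → contributes +79 061 231 mm⁴
  web plate: d = 13.85 mm → contributes +15 145 218 mm⁴
  top plate: d = 154.8 mm → contributes +89 827 506 mm⁴
Total I = 184 033 954 mm⁴.
Extreme fibre distance c = 165.8 mm; S = I/c = 1 109 658 mm³.

S_x ≈ 1.1 × 10⁶ mm³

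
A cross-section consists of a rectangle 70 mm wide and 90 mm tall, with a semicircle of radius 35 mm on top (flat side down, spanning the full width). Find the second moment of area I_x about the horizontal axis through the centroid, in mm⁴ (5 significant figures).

Split into non-overlapping primitives; take the origin at the lower-left of the bounding box.
Rectangular body: 70 × 90, A = 6 300 mm², y = 45 mm, Ī = 4 252 500 mm⁴.
Semicircular cap: semicircle r = 35, A = 1924.226 mm², y = 104.8545 mm, Ī = 164 704 mm⁴.
Centroid: ȳ = ΣA·y / ΣA = 59.00417 mm.
Transfer each piece to the horizontal axis through the centroid using Ī + A·d² with d = y − 59.00417:
  rectangular body: d = -14.00417 mm → contributes +5 488 036 mm⁴
  semicircular cap: d = 45.85029 mm → contributes +4 209 905 mm⁴
Total I = 9 697 941 mm⁴.

I_x ≈ 9.6979 × 10⁶ mm⁴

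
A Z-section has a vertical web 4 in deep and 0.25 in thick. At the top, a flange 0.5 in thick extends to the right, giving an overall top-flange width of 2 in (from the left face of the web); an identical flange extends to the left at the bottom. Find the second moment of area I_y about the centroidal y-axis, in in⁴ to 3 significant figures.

Decompose the section into non-overlapping parts with the origin at the bottom-left of its bounding rectangle.
Web: 0.25 × 4, A = 1 in², x = 1.875 in, Ī = 0.0052083 in⁴.
Top flange (beyond web): 1.75 × 0.5, A = 0.875 in², x = 2.875 in, Ī = 0.22331 in⁴.
Bottom flange (beyond web): 1.75 × 0.5, A = 0.875 in², x = 0.875 in, Ī = 0.22331 in⁴.
Centroid: x̄ = ΣA·x / ΣA = 1.875 in.
Transfer each piece to the centroidal y-axis using Ī + A·d² with d = x − 1.875:
  web: d = 0 in → contributes +0.0052083 in⁴
  top flange (beyond web): d = 1 in → contributes +1.0983 in⁴
  bottom flange (beyond web): d = -1 in → contributes +1.0983 in⁴
Total I = 2.2018 in⁴.

I_y ≈ 2.20 in⁴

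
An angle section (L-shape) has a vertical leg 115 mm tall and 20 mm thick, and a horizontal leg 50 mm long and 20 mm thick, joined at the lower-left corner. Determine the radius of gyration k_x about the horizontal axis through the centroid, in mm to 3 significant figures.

k_x ≈ 35.4 mm

Treat the section as a set of non-overlapping primitives; coordinates are from the bounding-box lower-left.
Vertical leg: 20 × 115, A = 2 300 mm², y = 57.5 mm, Ī = 2 534 792 mm⁴.
Horizontal leg (remainder): 30 × 20, A = 600 mm², y = 10 mm, Ī = 20 000 mm⁴.
Centroid: ȳ = ΣA·y / ΣA = 47.672 mm.
Transfer each piece to the horizontal axis through the centroid using Ī + A·d² with d = y − 47.672:
  vertical leg: d = 9.8276 mm → contributes +2 756 929 mm⁴
  horizontal leg (remainder): d = -37.672 mm → contributes +871 526 mm⁴
Total I = 3 628 455 mm⁴.
Radius of gyration: k = √(I/A) = √(3 628 455 / 2 900) = 35.372 mm.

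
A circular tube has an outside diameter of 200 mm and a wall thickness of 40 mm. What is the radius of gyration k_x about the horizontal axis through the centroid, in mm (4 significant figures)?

Treat the section as a set of non-overlapping primitives; coordinates are from the bounding-box lower-left.
Outer circle: ⌀200, A = 31415.9 mm², y = 100 mm, Ī = 78 539 816 mm⁴.
Bore (subtracted): ⌀120, A = 11309.7 mm², y = 100 mm, Ī = 10 178 760 mm⁴.
By symmetry the centroid is at mid-height, ȳ = 100 mm.
All pieces are centred on the horizontal axis through the centroid, so I = ΣĪ (holes subtracted) = 68 361 056 mm⁴.
Radius of gyration: k = √(I/A) = √(68 361 056 / 20106.2) = 58.3095 mm.

k_x ≈ 58.31 mm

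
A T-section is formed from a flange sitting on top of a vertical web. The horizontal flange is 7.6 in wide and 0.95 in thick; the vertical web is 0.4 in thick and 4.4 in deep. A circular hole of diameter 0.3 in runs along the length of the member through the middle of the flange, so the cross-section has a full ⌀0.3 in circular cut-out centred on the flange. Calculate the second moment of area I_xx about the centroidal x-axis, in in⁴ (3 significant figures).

Treat the section as a set of non-overlapping primitives; coordinates are from the bounding-box lower-left.
Flange: 7.6 × 0.95, A = 7.22 in², y = 4.875 in, Ī = 0.543 in⁴.
Web: 0.4 × 4.4, A = 1.76 in², y = 2.2 in, Ī = 2.8395 in⁴.
Hole (subtracted): ⌀0.3, A = 0.070686 in², y = 4.875 in, Ī = 0.00039761 in⁴.
Centroid: ȳ = ΣA·y / ΣA = 4.3466 in.
Transfer each piece to the centroidal x-axis using Ī + A·d² with d = y − 4.3466:
  flange: d = 0.52844 in → contributes +2.5591 in⁴
  web: d = -2.1466 in → contributes +10.949 in⁴
  hole: d = 0.52844 in → contributes −0.020136 in⁴
Total I = 13.488 in⁴.

I_xx ≈ 13.5 in⁴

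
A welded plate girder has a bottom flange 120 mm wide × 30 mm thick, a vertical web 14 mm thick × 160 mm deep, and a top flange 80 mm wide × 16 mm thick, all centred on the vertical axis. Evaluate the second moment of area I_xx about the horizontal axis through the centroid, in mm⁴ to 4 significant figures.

Decompose the section into non-overlapping parts with the origin at the bottom-left of its bounding rectangle.
Bottom plate: 120 × 30, A = 3 600 mm², y = 15 mm, Ī = 270 000 mm⁴.
Web plate: 14 × 160, A = 2 240 mm², y = 110 mm, Ī = 4 778 667 mm⁴.
Top plate: 80 × 16, A = 1 280 mm², y = 198 mm, Ī = 27306.7 mm⁴.
Centroid: ȳ = ΣA·y / ΣA = 77.7865 mm.
Transfer each piece to the horizontal axis through the centroid using Ī + A·d² with d = y − 77.7865:
  bottom plate: d = -62.7865 mm → contributes +14 461 728 mm⁴
  web plate: d = 32.2135 mm → contributes +7 103 134 mm⁴
  top plate: d = 120.213 mm → contributes +18 524 947 mm⁴
Total I = 40 089 809 mm⁴.

I_xx ≈ 4.009 × 10⁷ mm⁴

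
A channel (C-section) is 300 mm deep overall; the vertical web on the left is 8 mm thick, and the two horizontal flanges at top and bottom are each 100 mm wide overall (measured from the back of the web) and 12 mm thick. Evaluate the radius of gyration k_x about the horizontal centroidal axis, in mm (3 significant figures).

Break the section into simple shapes (no overlaps), measuring from the bottom-left corner of the bounding box.
Web: 8 × 300, A = 2 400 mm², y = 150 mm, Ī = 18 000 000 mm⁴.
Top flange (beyond web): 92 × 12, A = 1 104 mm², y = 294 mm, Ī = 13 248 mm⁴.
Bottom flange (beyond web): 92 × 12, A = 1 104 mm², y = 6 mm, Ī = 13 248 mm⁴.
By symmetry the centroid is at mid-height, ȳ = 150 mm.
Transfer each piece to the horizontal centroidal axis using Ī + A·d² with d = y − 150:
  web: d = 0 mm → contributes +18 000 000 mm⁴
  top flange (beyond web): d = 144 mm → contributes +22 905 792 mm⁴
  bottom flange (beyond web): d = -144 mm → contributes +22 905 792 mm⁴
Total I = 63 811 584 mm⁴.
Radius of gyration: k = √(I/A) = √(63 811 584 / 4 608) = 117.68 mm.

k_x ≈ 118 mm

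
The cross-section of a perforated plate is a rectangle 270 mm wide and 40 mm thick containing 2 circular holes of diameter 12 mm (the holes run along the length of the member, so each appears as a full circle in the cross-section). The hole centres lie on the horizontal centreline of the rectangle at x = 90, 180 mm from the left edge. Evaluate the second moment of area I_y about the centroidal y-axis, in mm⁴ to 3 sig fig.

Break the section into simple shapes (no overlaps), measuring from the bottom-left corner of the bounding box.
Plate: 270 × 40, A = 10 800 mm², x = 135 mm, Ī = 65 610 000 mm⁴.
Hole 1 (subtracted): ⌀12, A = 113.1 mm², x = 90 mm, Ī = 1017.9 mm⁴.
Hole 2 (subtracted): ⌀12, A = 113.1 mm², x = 180 mm, Ī = 1017.9 mm⁴.
By symmetry the centroid is at mid-width, x̄ = 135 mm.
Transfer each piece to the centroidal y-axis using Ī + A·d² with d = x − 135:
  plate: d = 0 mm → contributes +65 610 000 mm⁴
  hole 1: d = -45 mm → contributes −230 040 mm⁴
  hole 2: d = 45 mm → contributes −230 040 mm⁴
Total I = 65 149 920 mm⁴.

I_y ≈ 6.51 × 10⁷ mm⁴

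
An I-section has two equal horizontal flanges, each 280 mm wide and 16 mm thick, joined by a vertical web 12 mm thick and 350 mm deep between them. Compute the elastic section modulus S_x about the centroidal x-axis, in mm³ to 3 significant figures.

Split into non-overlapping primitives; take the origin at the lower-left of the bounding box.
Bottom flange: 280 × 16, A = 4 480 mm², y = 8 mm, Ī = 95 573 mm⁴.
Web: 12 × 350, A = 4 200 mm², y = 191 mm, Ī = 42 875 000 mm⁴.
Top flange: 280 × 16, A = 4 480 mm², y = 374 mm, Ī = 95 573 mm⁴.
By symmetry the centroid is at mid-height, ȳ = 191 mm.
Transfer each piece to the centroidal x-axis using Ī + A·d² with d = y − 191:
  bottom flange: d = -183 mm → contributes +150 126 293 mm⁴
  web: d = 0 mm → contributes +42 875 000 mm⁴
  top flange: d = 183 mm → contributes +150 126 293 mm⁴
Total I = 343 127 587 mm⁴.
Extreme fibre distance c = 191 mm; S = I/c = 1 796 480 mm³.

S_x ≈ 1.80 × 10⁶ mm³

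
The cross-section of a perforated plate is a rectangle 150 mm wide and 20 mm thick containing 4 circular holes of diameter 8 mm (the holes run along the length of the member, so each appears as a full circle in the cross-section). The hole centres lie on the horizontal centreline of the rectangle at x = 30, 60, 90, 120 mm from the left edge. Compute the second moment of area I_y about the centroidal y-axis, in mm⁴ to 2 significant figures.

I_y ≈ 5.4 × 10⁶ mm⁴

Treat the section as a set of non-overlapping primitives; coordinates are from the bounding-box lower-left.
Plate: 150 × 20, A = 3 000 mm², x = 75 mm, Ī = 5 625 000 mm⁴.
Hole 1 (subtracted): ⌀8, A = 50.27 mm², x = 30 mm, Ī = 201.1 mm⁴.
Hole 2 (subtracted): ⌀8, A = 50.27 mm², x = 60 mm, Ī = 201.1 mm⁴.
Hole 3 (subtracted): ⌀8, A = 50.27 mm², x = 90 mm, Ī = 201.1 mm⁴.
Hole 4 (subtracted): ⌀8, A = 50.27 mm², x = 120 mm, Ī = 201.1 mm⁴.
By symmetry the centroid is at mid-width, x̄ = 75 mm.
Transfer each piece to the centroidal y-axis using Ī + A·d² with d = x − 75:
  plate: d = 0 mm → contributes +5 625 000 mm⁴
  hole 1: d = -45 mm → contributes −101 989 mm⁴
  hole 2: d = -15 mm → contributes −11 511 mm⁴
  hole 3: d = 15 mm → contributes −11 511 mm⁴
  hole 4: d = 45 mm → contributes −101 989 mm⁴
Total I = 5 398 001 mm⁴.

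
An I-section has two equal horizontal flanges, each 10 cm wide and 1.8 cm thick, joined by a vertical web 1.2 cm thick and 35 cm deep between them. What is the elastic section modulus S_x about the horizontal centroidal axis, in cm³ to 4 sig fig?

S_x ≈ 854.2 cm³

Split into non-overlapping primitives; take the origin at the lower-left of the bounding box.
Bottom flange: 10 × 1.8, A = 18 cm², y = 0.9 cm, Ī = 4.86 cm⁴.
Web: 1.2 × 35, A = 42 cm², y = 19.3 cm, Ī = 4287.5 cm⁴.
Top flange: 10 × 1.8, A = 18 cm², y = 37.7 cm, Ī = 4.86 cm⁴.
By symmetry the centroid is at mid-height, ȳ = 19.3 cm.
Transfer each piece to the horizontal centroidal axis using Ī + A·d² with d = y − 19.3:
  bottom flange: d = -18.4 cm → contributes +6098.94 cm⁴
  web: d = 0 cm → contributes +4287.5 cm⁴
  top flange: d = 18.4 cm → contributes +6098.94 cm⁴
Total I = 16485.4 cm⁴.
Extreme fibre distance c = 19.3 cm; S = I/c = 854.165 cm³.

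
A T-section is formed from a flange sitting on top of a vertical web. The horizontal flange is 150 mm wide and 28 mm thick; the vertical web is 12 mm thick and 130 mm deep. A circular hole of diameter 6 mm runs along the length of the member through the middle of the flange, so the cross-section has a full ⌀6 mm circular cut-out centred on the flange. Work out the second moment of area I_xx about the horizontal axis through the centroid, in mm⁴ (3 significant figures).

I_xx ≈ 9.56 × 10⁶ mm⁴

Split into non-overlapping primitives; take the origin at the lower-left of the bounding box.
Flange: 150 × 28, A = 4 200 mm², y = 144 mm, Ī = 274 400 mm⁴.
Web: 12 × 130, A = 1 560 mm², y = 65 mm, Ī = 2 197 000 mm⁴.
Hole (subtracted): ⌀6, A = 28.274 mm², y = 144 mm, Ī = 63.617 mm⁴.
Centroid: ȳ = ΣA·y / ΣA = 122.5 mm.
Transfer each piece to the horizontal axis through the centroid using Ī + A·d² with d = y − 122.5:
  flange: d = 21.501 mm → contributes +2 216 099 mm⁴
  web: d = -57.499 mm → contributes +7 354 503 mm⁴
  hole: d = 21.501 mm → contributes −13 135 mm⁴
Total I = 9 557 467 mm⁴.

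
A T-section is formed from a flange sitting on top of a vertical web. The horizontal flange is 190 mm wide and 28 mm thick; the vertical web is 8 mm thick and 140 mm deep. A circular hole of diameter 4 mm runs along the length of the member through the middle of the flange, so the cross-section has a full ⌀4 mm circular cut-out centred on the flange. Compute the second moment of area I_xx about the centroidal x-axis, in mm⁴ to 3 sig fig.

Decompose the section into non-overlapping parts with the origin at the bottom-left of its bounding rectangle.
Flange: 190 × 28, A = 5 320 mm², y = 154 mm, Ī = 347 573 mm⁴.
Web: 8 × 140, A = 1 120 mm², y = 70 mm, Ī = 1 829 333 mm⁴.
Hole (subtracted): ⌀4, A = 12.566 mm², y = 154 mm, Ī = 12.566 mm⁴.
Centroid: ȳ = ΣA·y / ΣA = 139.36 mm.
Transfer each piece to the centroidal x-axis using Ī + A·d² with d = y − 139.36:
  flange: d = 14.637 mm → contributes +1 487 380 mm⁴
  web: d = -69.363 mm → contributes +7 217 866 mm⁴
  hole: d = 14.637 mm → contributes −2704.9 mm⁴
Total I = 8 702 541 mm⁴.

I_xx ≈ 8.70 × 10⁶ mm⁴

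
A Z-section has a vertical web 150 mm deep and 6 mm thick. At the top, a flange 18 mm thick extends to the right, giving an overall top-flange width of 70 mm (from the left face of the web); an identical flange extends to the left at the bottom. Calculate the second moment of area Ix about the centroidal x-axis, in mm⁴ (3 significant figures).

Ix ≈ 1.18 × 10⁷ mm⁴

Decompose the section into non-overlapping parts with the origin at the bottom-left of its bounding rectangle.
Web: 6 × 150, A = 900 mm², y = 75 mm, Ī = 1 687 500 mm⁴.
Top flange (beyond web): 64 × 18, A = 1 152 mm², y = 141 mm, Ī = 31 104 mm⁴.
Bottom flange (beyond web): 64 × 18, A = 1 152 mm², y = 9 mm, Ī = 31 104 mm⁴.
Centroid: ȳ = ΣA·y / ΣA = 75 mm.
Transfer each piece to the centroidal x-axis using Ī + A·d² with d = y − 75:
  web: d = 0 mm → contributes +1 687 500 mm⁴
  top flange (beyond web): d = 66 mm → contributes +5 049 216 mm⁴
  bottom flange (beyond web): d = -66 mm → contributes +5 049 216 mm⁴
Total I = 11 785 932 mm⁴.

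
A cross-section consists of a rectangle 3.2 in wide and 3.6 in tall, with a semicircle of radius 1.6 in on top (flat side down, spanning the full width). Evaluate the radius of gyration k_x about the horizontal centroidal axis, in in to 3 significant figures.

k_x ≈ 1.42 in

Split into non-overlapping primitives; take the origin at the lower-left of the bounding box.
Rectangular body: 3.2 × 3.6, A = 11.52 in², y = 1.8 in, Ī = 12.442 in⁴.
Semicircular cap: semicircle r = 1.6, A = 4.0212 in², y = 4.2791 in, Ī = 0.7193 in⁴.
Centroid: ȳ = ΣA·y / ΣA = 2.4414 in.
Transfer each piece to the horizontal centroidal axis using Ī + A·d² with d = y − 2.4414:
  rectangular body: d = -0.64145 in → contributes +17.182 in⁴
  semicircular cap: d = 1.8376 in → contributes +14.298 in⁴
Total I = 31.48 in⁴.
Radius of gyration: k = √(I/A) = √(31.48 / 15.541) = 1.4232 in.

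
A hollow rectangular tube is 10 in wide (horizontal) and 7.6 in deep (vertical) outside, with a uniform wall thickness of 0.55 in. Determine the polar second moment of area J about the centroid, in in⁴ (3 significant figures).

Treat the section as a set of non-overlapping primitives; coordinates are from the bounding-box lower-left.
Outer rectangle: 10 × 7.6, A = 76 in², y = 3.8 in, Ī = 365.81 in⁴.
Inner void (subtracted): 8.9 × 6.5, A = 57.85 in², y = 3.8 in, Ī = 203.68 in⁴.
By symmetry the centroid is at mid-height, ȳ = 3.8 in.
All pieces are centred on the centroidal x-axis, so I = ΣĪ (holes subtracted) = 162.13 in⁴.
Repeating about the centroidal y-axis gives I_y = 251.48 in⁴.
Polar second moment: J = I_x + I_y = 413.61 in⁴.

J ≈ 414 in⁴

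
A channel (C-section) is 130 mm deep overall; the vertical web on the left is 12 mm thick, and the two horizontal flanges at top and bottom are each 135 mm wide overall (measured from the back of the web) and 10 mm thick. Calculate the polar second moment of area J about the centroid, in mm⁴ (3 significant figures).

Decompose the section into non-overlapping parts with the origin at the bottom-left of its bounding rectangle.
Web: 12 × 130, A = 1 560 mm², y = 65 mm, Ī = 2 197 000 mm⁴.
Top flange (beyond web): 123 × 10, A = 1 230 mm², y = 125 mm, Ī = 10 250 mm⁴.
Bottom flange (beyond web): 123 × 10, A = 1 230 mm², y = 5 mm, Ī = 10 250 mm⁴.
By symmetry the centroid is at mid-height, ȳ = 65 mm.
Transfer each piece to the centroidal x-axis using Ī + A·d² with d = y − 65:
  web: d = 0 mm → contributes +2 197 000 mm⁴
  top flange (beyond web): d = 60 mm → contributes +4 438 250 mm⁴
  bottom flange (beyond web): d = -60 mm → contributes +4 438 250 mm⁴
Total I = 11 073 500 mm⁴.
For the y-axis: x̄ = 47.306 mm.
Repeating about the centroidal y-axis gives I_y = 7 469 684 mm⁴.
Polar second moment: J = I_x + I_y = 18 543 184 mm⁴.

J ≈ 1.85 × 10⁷ mm⁴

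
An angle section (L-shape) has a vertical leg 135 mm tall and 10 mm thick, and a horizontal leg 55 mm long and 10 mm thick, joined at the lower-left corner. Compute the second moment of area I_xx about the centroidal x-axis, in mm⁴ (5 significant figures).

Decompose the section into non-overlapping parts with the origin at the bottom-left of its bounding rectangle.
Vertical leg: 10 × 135, A = 1 350 mm², y = 67.5 mm, Ī = 2 050 313 mm⁴.
Horizontal leg (remainder): 45 × 10, A = 450 mm², y = 5 mm, Ī = 3 750 mm⁴.
Centroid: ȳ = ΣA·y / ΣA = 51.875 mm.
Transfer each piece to the centroidal x-axis using Ī + A·d² with d = y − 51.875:
  vertical leg: d = 15.625 mm → contributes +2 379 902 mm⁴
  horizontal leg (remainder): d = -46.875 mm → contributes +992519.5 mm⁴
Total I = 3 372 422 mm⁴.

I_xx ≈ 3.3724 × 10⁶ mm⁴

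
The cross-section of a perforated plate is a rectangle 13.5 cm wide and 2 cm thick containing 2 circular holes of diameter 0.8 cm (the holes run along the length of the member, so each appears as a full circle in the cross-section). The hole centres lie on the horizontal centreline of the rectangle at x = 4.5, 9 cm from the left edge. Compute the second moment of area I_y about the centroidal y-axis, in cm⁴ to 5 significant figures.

Decompose the section into non-overlapping parts with the origin at the bottom-left of its bounding rectangle.
Plate: 13.5 × 2, A = 27 cm², x = 6.75 cm, Ī = 410.0625 cm⁴.
Hole 1 (subtracted): ⌀0.8, A = 0.5026548 cm², x = 4.5 cm, Ī = 0.02010619 cm⁴.
Hole 2 (subtracted): ⌀0.8, A = 0.5026548 cm², x = 9 cm, Ī = 0.02010619 cm⁴.
By symmetry the centroid is at mid-width, x̄ = 6.75 cm.
Transfer each piece to the centroidal y-axis using Ī + A·d² with d = x − 6.75:
  plate: d = 0 cm → contributes +410.0625 cm⁴
  hole 1: d = -2.25 cm → contributes −2.564796 cm⁴
  hole 2: d = 2.25 cm → contributes −2.564796 cm⁴
Total I = 404.9329 cm⁴.

I_y ≈ 404.93 cm⁴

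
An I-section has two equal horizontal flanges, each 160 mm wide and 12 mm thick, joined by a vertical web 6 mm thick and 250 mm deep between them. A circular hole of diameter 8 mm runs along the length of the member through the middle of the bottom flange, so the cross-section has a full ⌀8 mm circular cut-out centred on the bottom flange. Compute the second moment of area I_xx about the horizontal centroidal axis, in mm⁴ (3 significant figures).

Decompose the section into non-overlapping parts with the origin at the bottom-left of its bounding rectangle.
Bottom flange: 160 × 12, A = 1 920 mm², y = 6 mm, Ī = 23 040 mm⁴.
Web: 6 × 250, A = 1 500 mm², y = 137 mm, Ī = 7 812 500 mm⁴.
Top flange: 160 × 12, A = 1 920 mm², y = 268 mm, Ī = 23 040 mm⁴.
Hole (subtracted): ⌀8, A = 50.265 mm², y = 6 mm, Ī = 201.06 mm⁴.
Centroid: ȳ = ΣA·y / ΣA = 138.24 mm.
Transfer each piece to the horizontal centroidal axis using Ī + A·d² with d = y − 138.24:
  bottom flange: d = -132.24 mm → contributes +33 601 330 mm⁴
  web: d = -1.2448 mm → contributes +7 814 824 mm⁴
  top flange: d = 129.76 mm → contributes +32 348 940 mm⁴
  hole: d = -132.24 mm → contributes −879 279 mm⁴
Total I = 72 885 816 mm⁴.

I_xx ≈ 7.29 × 10⁷ mm⁴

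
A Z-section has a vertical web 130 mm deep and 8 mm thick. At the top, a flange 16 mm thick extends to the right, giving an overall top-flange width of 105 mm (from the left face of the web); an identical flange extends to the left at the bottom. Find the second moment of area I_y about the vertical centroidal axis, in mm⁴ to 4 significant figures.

I_y ≈ 1.099 × 10⁷ mm⁴

Split into non-overlapping primitives; take the origin at the lower-left of the bounding box.
Web: 8 × 130, A = 1 040 mm², x = 101 mm, Ī = 5546.67 mm⁴.
Top flange (beyond web): 97 × 16, A = 1 552 mm², x = 153.5 mm, Ī = 1 216 897 mm⁴.
Bottom flange (beyond web): 97 × 16, A = 1 552 mm², x = 48.5 mm, Ī = 1 216 897 mm⁴.
Centroid: x̄ = ΣA·x / ΣA = 101 mm.
Transfer each piece to the vertical centroidal axis using Ī + A·d² with d = x − 101:
  web: d = 0 mm → contributes +5546.67 mm⁴
  top flange (beyond web): d = 52.5 mm → contributes +5 494 597 mm⁴
  bottom flange (beyond web): d = -52.5 mm → contributes +5 494 597 mm⁴
Total I = 10 994 741 mm⁴.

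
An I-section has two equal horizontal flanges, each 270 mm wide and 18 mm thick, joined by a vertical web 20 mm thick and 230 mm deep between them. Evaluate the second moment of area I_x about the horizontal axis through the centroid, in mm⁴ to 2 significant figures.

Treat the section as a set of non-overlapping primitives; coordinates are from the bounding-box lower-left.
Bottom flange: 270 × 18, A = 4 860 mm², y = 9 mm, Ī = 131 220 mm⁴.
Web: 20 × 230, A = 4 600 mm², y = 133 mm, Ī = 20 278 333 mm⁴.
Top flange: 270 × 18, A = 4 860 mm², y = 257 mm, Ī = 131 220 mm⁴.
By symmetry the centroid is at mid-height, ȳ = 133 mm.
Transfer each piece to the horizontal axis through the centroid using Ī + A·d² with d = y − 133:
  bottom flange: d = -124 mm → contributes +74 858 580 mm⁴
  web: d = 0 mm → contributes +20 278 333 mm⁴
  top flange: d = 124 mm → contributes +74 858 580 mm⁴
Total I = 169 995 493 mm⁴.

I_x ≈ 1.7 × 10⁸ mm⁴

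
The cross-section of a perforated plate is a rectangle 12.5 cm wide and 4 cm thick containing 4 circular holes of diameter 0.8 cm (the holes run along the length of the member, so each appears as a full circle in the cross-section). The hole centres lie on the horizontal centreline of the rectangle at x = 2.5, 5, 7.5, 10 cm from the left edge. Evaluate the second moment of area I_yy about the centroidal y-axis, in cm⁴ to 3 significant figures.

I_yy ≈ 635 cm⁴

Treat the section as a set of non-overlapping primitives; coordinates are from the bounding-box lower-left.
Plate: 12.5 × 4, A = 50 cm², x = 6.25 cm, Ī = 651.04 cm⁴.
Hole 1 (subtracted): ⌀0.8, A = 0.50265 cm², x = 2.5 cm, Ī = 0.020106 cm⁴.
Hole 2 (subtracted): ⌀0.8, A = 0.50265 cm², x = 5 cm, Ī = 0.020106 cm⁴.
Hole 3 (subtracted): ⌀0.8, A = 0.50265 cm², x = 7.5 cm, Ī = 0.020106 cm⁴.
Hole 4 (subtracted): ⌀0.8, A = 0.50265 cm², x = 10 cm, Ī = 0.020106 cm⁴.
By symmetry the centroid is at mid-width, x̄ = 6.25 cm.
Transfer each piece to the centroidal y-axis using Ī + A·d² with d = x − 6.25:
  plate: d = 0 cm → contributes +651.04 cm⁴
  hole 1: d = -3.75 cm → contributes −7.0887 cm⁴
  hole 2: d = -1.25 cm → contributes −0.8055 cm⁴
  hole 3: d = 1.25 cm → contributes −0.8055 cm⁴
  hole 4: d = 3.75 cm → contributes −7.0887 cm⁴
Total I = 635.25 cm⁴.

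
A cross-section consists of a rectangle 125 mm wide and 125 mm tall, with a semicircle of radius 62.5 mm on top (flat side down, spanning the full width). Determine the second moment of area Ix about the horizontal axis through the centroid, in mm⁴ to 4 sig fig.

Treat the section as a set of non-overlapping primitives; coordinates are from the bounding-box lower-left.
Rectangular body: 125 × 125, A = 15 625 mm², y = 62.5 mm, Ī = 20 345 052 mm⁴.
Semicircular cap: semicircle r = 62.5, A = 6135.92 mm², y = 151.526 mm, Ī = 1 674 758 mm⁴.
Centroid: ȳ = ΣA·y / ΣA = 87.6026 mm.
Transfer each piece to the horizontal axis through the centroid using Ī + A·d² with d = y − 87.6026:
  rectangular body: d = -25.1026 mm → contributes +30 190 993 mm⁴
  semicircular cap: d = 63.9232 mm → contributes +26 747 241 mm⁴
Total I = 56 938 234 mm⁴.

Ix ≈ 5.694 × 10⁷ mm⁴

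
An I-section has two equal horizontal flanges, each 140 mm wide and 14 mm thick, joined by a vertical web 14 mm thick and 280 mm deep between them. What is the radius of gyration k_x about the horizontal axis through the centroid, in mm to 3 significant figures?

Decompose the section into non-overlapping parts with the origin at the bottom-left of its bounding rectangle.
Bottom flange: 140 × 14, A = 1 960 mm², y = 7 mm, Ī = 32 013 mm⁴.
Web: 14 × 280, A = 3 920 mm², y = 154 mm, Ī = 25 610 667 mm⁴.
Top flange: 140 × 14, A = 1 960 mm², y = 301 mm, Ī = 32 013 mm⁴.
By symmetry the centroid is at mid-height, ȳ = 154 mm.
Transfer each piece to the horizontal axis through the centroid using Ī + A·d² with d = y − 154:
  bottom flange: d = -147 mm → contributes +42 385 653 mm⁴
  web: d = 0 mm → contributes +25 610 667 mm⁴
  top flange: d = 147 mm → contributes +42 385 653 mm⁴
Total I = 110 381 973 mm⁴.
Radius of gyration: k = √(I/A) = √(110 381 973 / 7 840) = 118.66 mm.

k_x ≈ 119 mm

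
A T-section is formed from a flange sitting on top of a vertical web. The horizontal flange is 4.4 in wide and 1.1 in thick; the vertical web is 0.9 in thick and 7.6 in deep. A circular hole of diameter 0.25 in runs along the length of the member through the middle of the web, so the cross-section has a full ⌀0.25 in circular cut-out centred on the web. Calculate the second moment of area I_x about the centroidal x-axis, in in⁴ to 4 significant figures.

I_x ≈ 86.88 in⁴

Break the section into simple shapes (no overlaps), measuring from the bottom-left corner of the bounding box.
Flange: 4.4 × 1.1, A = 4.84 in², y = 8.15 in, Ī = 0.488033 in⁴.
Web: 0.9 × 7.6, A = 6.84 in², y = 3.8 in, Ī = 32.9232 in⁴.
Hole (subtracted): ⌀0.25, A = 0.0490874 in², y = 3.8 in, Ī = 0.000191748 in⁴.
Centroid: ȳ = ΣA·y / ΣA = 5.61018 in.
Transfer each piece to the centroidal x-axis using Ī + A·d² with d = y − 5.61018:
  flange: d = 2.53982 in → contributes +31.7094 in⁴
  web: d = -1.81018 in → contributes +55.3361 in⁴
  hole: d = -1.81018 in → contributes −0.161038 in⁴
Total I = 86.8845 in⁴.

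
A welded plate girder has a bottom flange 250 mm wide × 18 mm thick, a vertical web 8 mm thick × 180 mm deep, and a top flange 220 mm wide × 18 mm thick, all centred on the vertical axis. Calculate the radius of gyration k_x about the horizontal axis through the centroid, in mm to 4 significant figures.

k_x ≈ 93.61 mm

Split into non-overlapping primitives; take the origin at the lower-left of the bounding box.
Bottom plate: 250 × 18, A = 4 500 mm², y = 9 mm, Ī = 121 500 mm⁴.
Web plate: 8 × 180, A = 1 440 mm², y = 108 mm, Ī = 3 888 000 mm⁴.
Top plate: 220 × 18, A = 3 960 mm², y = 207 mm, Ī = 106 920 mm⁴.
Centroid: ȳ = ΣA·y / ΣA = 102.6 mm.
Transfer each piece to the horizontal axis through the centroid using Ī + A·d² with d = y − 102.6:
  bottom plate: d = -93.6 mm → contributes +39 545 820 mm⁴
  web plate: d = 5.4 mm → contributes +3 929 990 mm⁴
  top plate: d = 104.4 mm → contributes +43 268 386 mm⁴
Total I = 86 744 196 mm⁴.
Radius of gyration: k = √(I/A) = √(86 744 196 / 9 900) = 93.6058 mm.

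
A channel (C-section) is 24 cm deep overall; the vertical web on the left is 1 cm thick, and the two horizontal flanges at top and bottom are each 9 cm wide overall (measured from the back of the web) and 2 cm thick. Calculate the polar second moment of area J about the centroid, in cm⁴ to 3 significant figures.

Decompose the section into non-overlapping parts with the origin at the bottom-left of its bounding rectangle.
Web: 1 × 24, A = 24 cm², y = 12 cm, Ī = 1 152 cm⁴.
Top flange (beyond web): 8 × 2, A = 16 cm², y = 23 cm, Ī = 5.3333 cm⁴.
Bottom flange (beyond web): 8 × 2, A = 16 cm², y = 1 cm, Ī = 5.3333 cm⁴.
By symmetry the centroid is at mid-height, ȳ = 12 cm.
Transfer each piece to the centroidal x-axis using Ī + A·d² with d = y − 12:
  web: d = 0 cm → contributes +1 152 cm⁴
  top flange (beyond web): d = 11 cm → contributes +1941.3 cm⁴
  bottom flange (beyond web): d = -11 cm → contributes +1941.3 cm⁴
Total I = 5034.7 cm⁴.
For the y-axis: x̄ = 3.0714 cm.
Repeating about the centroidal y-axis gives I_y = 450.38 cm⁴.
Polar second moment: J = I_x + I_y = 5 485 cm⁴.

J ≈ 5490 cm⁴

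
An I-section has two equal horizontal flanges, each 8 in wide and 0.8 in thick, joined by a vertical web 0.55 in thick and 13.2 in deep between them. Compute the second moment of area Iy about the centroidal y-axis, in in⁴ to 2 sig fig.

Iy ≈ 68 in⁴

Decompose the section into non-overlapping parts with the origin at the bottom-left of its bounding rectangle.
Bottom flange: 8 × 0.8, A = 6.4 in², x = 4 in, Ī = 34.13 in⁴.
Web: 0.55 × 13.2, A = 7.26 in², x = 4 in, Ī = 0.183 in⁴.
Top flange: 8 × 0.8, A = 6.4 in², x = 4 in, Ī = 34.13 in⁴.
By symmetry the centroid is at mid-width, x̄ = 4 in.
All pieces are centred on the centroidal y-axis, so I = ΣĪ = 68.45 in⁴.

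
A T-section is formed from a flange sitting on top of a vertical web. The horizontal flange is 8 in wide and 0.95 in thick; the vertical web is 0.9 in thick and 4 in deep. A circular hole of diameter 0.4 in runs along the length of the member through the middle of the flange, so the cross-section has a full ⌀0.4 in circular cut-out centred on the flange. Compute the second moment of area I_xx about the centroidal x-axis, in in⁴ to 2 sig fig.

Treat the section as a set of non-overlapping primitives; coordinates are from the bounding-box lower-left.
Flange: 8 × 0.95, A = 7.6 in², y = 4.475 in, Ī = 0.5716 in⁴.
Web: 0.9 × 4, A = 3.6 in², y = 2 in, Ī = 4.8 in⁴.
Hole (subtracted): ⌀0.4, A = 0.1257 in², y = 4.475 in, Ī = 0.001257 in⁴.
Centroid: ȳ = ΣA·y / ΣA = 3.67 in.
Transfer each piece to the centroidal x-axis using Ī + A·d² with d = y − 3.67:
  flange: d = 0.8046 in → contributes +5.491 in⁴
  web: d = -1.67 in → contributes +14.85 in⁴
  hole: d = 0.8046 in → contributes −0.0826 in⁴
Total I = 20.25 in⁴.

I_xx ≈ 20 in⁴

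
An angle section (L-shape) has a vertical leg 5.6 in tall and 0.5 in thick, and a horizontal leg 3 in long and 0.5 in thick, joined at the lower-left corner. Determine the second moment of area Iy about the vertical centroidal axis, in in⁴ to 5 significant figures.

Iy ≈ 2.6538 in⁴

Decompose the section into non-overlapping parts with the origin at the bottom-left of its bounding rectangle.
Vertical leg: 0.5 × 5.6, A = 2.8 in², x = 0.25 in, Ī = 0.05833333 in⁴.
Horizontal leg (remainder): 2.5 × 0.5, A = 1.25 in², x = 1.75 in, Ī = 0.6510417 in⁴.
Centroid: x̄ = ΣA·x / ΣA = 0.712963 in.
Transfer each piece to the vertical centroidal axis using Ī + A·d² with d = x − 0.712963:
  vertical leg: d = -0.462963 in → contributes +0.6584705 in⁴
  horizontal leg (remainder): d = 1.037037 in → contributes +1.995349 in⁴
Total I = 2.653819 in⁴.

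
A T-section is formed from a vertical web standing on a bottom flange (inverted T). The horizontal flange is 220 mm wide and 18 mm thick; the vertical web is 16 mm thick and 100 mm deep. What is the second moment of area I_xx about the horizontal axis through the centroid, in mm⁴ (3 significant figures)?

Treat the section as a set of non-overlapping primitives; coordinates are from the bounding-box lower-left.
Flange: 220 × 18, A = 3 960 mm², y = 9 mm, Ī = 106 920 mm⁴.
Web: 16 × 100, A = 1 600 mm², y = 68 mm, Ī = 1 333 333 mm⁴.
Centroid: ȳ = ΣA·y / ΣA = 25.978 mm.
Transfer each piece to the horizontal axis through the centroid using Ī + A·d² with d = y − 25.978:
  flange: d = -16.978 mm → contributes +1 248 456 mm⁴
  web: d = 42.022 mm → contributes +4 158 635 mm⁴
Total I = 5 407 091 mm⁴.

I_xx ≈ 5.41 × 10⁶ mm⁴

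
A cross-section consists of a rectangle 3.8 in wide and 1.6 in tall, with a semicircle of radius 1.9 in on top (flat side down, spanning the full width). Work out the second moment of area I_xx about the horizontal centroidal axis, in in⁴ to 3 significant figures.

I_xx ≈ 10.3 in⁴

Split into non-overlapping primitives; take the origin at the lower-left of the bounding box.
Rectangular body: 3.8 × 1.6, A = 6.08 in², y = 0.8 in, Ī = 1.2971 in⁴.
Semicircular cap: semicircle r = 1.9, A = 5.6706 in², y = 2.4064 in, Ī = 1.4304 in⁴.
Centroid: ȳ = ΣA·y / ΣA = 1.5752 in.
Transfer each piece to the horizontal centroidal axis using Ī + A·d² with d = y − 1.5752:
  rectangular body: d = -0.77521 in → contributes +4.9508 in⁴
  semicircular cap: d = 0.83118 in → contributes +5.3479 in⁴
Total I = 10.299 in⁴.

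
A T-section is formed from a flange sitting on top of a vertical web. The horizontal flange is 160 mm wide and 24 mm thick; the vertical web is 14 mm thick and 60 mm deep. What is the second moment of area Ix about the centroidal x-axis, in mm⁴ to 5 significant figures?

Break the section into simple shapes (no overlaps), measuring from the bottom-left corner of the bounding box.
Flange: 160 × 24, A = 3 840 mm², y = 72 mm, Ī = 184 320 mm⁴.
Web: 14 × 60, A = 840 mm², y = 30 mm, Ī = 252 000 mm⁴.
Centroid: ȳ = ΣA·y / ΣA = 64.46154 mm.
Transfer each piece to the centroidal x-axis using Ī + A·d² with d = y − 64.46154:
  flange: d = 7.538462 mm → contributes +402541.1 mm⁴
  web: d = -34.46154 mm → contributes +1 249 582 mm⁴
Total I = 1 652 123 mm⁴.

Ix ≈ 1.6521 × 10⁶ mm⁴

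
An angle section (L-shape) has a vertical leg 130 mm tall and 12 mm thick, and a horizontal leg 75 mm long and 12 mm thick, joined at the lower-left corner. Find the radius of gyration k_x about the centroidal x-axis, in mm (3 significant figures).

k_x ≈ 41.4 mm

Decompose the section into non-overlapping parts with the origin at the bottom-left of its bounding rectangle.
Vertical leg: 12 × 130, A = 1 560 mm², y = 65 mm, Ī = 2 197 000 mm⁴.
Horizontal leg (remainder): 63 × 12, A = 756 mm², y = 6 mm, Ī = 9 072 mm⁴.
Centroid: ȳ = ΣA·y / ΣA = 45.741 mm.
Transfer each piece to the centroidal x-axis using Ī + A·d² with d = y − 45.741:
  vertical leg: d = 19.259 mm → contributes +2 775 622 mm⁴
  horizontal leg (remainder): d = -39.741 mm → contributes +1 203 054 mm⁴
Total I = 3 978 677 mm⁴.
Radius of gyration: k = √(I/A) = √(3 978 677 / 2 316) = 41.448 mm.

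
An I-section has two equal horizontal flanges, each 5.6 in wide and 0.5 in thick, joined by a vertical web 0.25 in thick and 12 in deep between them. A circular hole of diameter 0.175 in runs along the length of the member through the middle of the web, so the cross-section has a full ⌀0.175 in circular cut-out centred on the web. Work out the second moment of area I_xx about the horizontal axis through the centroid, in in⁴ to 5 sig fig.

Decompose the section into non-overlapping parts with the origin at the bottom-left of its bounding rectangle.
Bottom flange: 5.6 × 0.5, A = 2.8 in², y = 0.25 in, Ī = 0.05833333 in⁴.
Web: 0.25 × 12, A = 3 in², y = 6.5 in, Ī = 36 in⁴.
Top flange: 5.6 × 0.5, A = 2.8 in², y = 12.75 in, Ī = 0.05833333 in⁴.
Hole (subtracted): ⌀0.175, A = 0.02405282 in², y = 6.5 in, Ī = 0.0000460386 in⁴.
By symmetry the centroid is at mid-height, ȳ = 6.5 in.
Transfer each piece to the horizontal axis through the centroid using Ī + A·d² with d = y − 6.5:
  bottom flange: d = -6.25 in → contributes +109.4333 in⁴
  web: d = 0 in → contributes +36 in⁴
  top flange: d = 6.25 in → contributes +109.4333 in⁴
  hole: d = 0 in → contributes −0.0000460386 in⁴
Total I = 254.8666 in⁴.

I_xx ≈ 254.87 in⁴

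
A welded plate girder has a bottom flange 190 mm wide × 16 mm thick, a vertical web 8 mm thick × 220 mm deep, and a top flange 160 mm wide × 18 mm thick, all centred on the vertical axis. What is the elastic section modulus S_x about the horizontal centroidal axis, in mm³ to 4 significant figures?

Decompose the section into non-overlapping parts with the origin at the bottom-left of its bounding rectangle.
Bottom plate: 190 × 16, A = 3 040 mm², y = 8 mm, Ī = 64853.3 mm⁴.
Web plate: 8 × 220, A = 1 760 mm², y = 126 mm, Ī = 7 098 667 mm⁴.
Top plate: 160 × 18, A = 2 880 mm², y = 245 mm, Ī = 77 760 mm⁴.
Centroid: ȳ = ΣA·y / ΣA = 123.917 mm.
Transfer each piece to the horizontal centroidal axis using Ī + A·d² with d = y − 123.917:
  bottom plate: d = -115.917 mm → contributes +40 912 341 mm⁴
  web plate: d = 2.08333 mm → contributes +7 106 306 mm⁴
  top plate: d = 121.083 mm → contributes +42 301 940 mm⁴
Total I = 90 320 587 mm⁴.
Extreme fibre distance c = 130.083 mm; S = I/c = 694 329 mm³.

S_x ≈ 6.943 × 10⁵ mm³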